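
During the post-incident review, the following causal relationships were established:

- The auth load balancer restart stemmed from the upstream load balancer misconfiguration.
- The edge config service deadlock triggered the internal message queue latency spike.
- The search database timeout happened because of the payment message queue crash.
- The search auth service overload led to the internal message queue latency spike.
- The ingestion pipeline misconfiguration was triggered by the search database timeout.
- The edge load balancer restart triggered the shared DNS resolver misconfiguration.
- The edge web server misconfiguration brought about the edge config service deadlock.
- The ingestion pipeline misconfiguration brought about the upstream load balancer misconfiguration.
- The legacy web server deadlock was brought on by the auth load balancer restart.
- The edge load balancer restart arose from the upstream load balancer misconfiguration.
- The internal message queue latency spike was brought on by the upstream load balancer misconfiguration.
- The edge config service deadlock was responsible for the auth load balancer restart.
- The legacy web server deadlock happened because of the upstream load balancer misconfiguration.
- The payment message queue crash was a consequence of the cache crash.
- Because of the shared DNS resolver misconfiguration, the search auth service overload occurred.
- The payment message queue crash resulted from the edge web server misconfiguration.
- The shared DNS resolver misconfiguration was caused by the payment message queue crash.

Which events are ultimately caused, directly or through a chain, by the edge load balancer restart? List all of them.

Direct effects: the shared DNS resolver misconfiguration.
2 steps out: the search auth service overload.
3 steps out: the internal message queue latency spike.
Not reachable from it: the edge web server misconfiguration, the payment message queue crash, the search database timeout, the ingestion pipeline misconfiguration, the edge config service deadlock, the upstream load balancer misconfiguration, the auth load balancer restart, the legacy web server deadlock, the cache crash.

the internal message queue latency spike, the search auth service overload, the shared DNS resolver misconfiguration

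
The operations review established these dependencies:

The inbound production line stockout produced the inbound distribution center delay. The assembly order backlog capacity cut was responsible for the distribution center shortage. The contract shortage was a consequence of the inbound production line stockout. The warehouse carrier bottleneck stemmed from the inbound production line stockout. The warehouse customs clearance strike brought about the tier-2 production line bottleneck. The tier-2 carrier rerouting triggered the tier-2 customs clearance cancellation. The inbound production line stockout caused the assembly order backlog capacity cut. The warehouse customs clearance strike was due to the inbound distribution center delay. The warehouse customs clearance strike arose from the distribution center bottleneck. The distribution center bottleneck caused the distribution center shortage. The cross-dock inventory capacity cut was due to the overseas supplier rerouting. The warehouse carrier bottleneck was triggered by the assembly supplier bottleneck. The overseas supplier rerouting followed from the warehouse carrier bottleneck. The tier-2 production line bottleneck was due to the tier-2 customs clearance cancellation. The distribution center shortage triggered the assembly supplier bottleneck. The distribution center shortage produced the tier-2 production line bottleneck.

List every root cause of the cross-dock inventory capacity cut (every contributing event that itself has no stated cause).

Tracing upstream from the cross-dock inventory capacity cut: the cross-dock inventory capacity cut ← the overseas supplier rerouting ← the warehouse carrier bottleneck ← the assembly supplier bottleneck ← the distribution center shortage ← the distribution center bottleneck.
A separate upstream branch: the cross-dock inventory capacity cut ← the overseas supplier rerouting ← the warehouse carrier bottleneck ← the inbound production line stockout.
Each of those chain origins has no stated cause.

the distribution center bottleneck, the inbound production line stockout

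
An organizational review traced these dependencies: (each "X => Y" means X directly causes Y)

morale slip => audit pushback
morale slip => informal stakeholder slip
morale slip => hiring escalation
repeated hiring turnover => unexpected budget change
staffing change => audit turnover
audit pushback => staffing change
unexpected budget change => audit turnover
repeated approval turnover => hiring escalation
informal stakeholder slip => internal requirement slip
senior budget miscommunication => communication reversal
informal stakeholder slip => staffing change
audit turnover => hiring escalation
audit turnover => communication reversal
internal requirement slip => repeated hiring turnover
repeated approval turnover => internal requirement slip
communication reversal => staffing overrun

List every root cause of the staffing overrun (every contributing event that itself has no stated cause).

the morale slip, the repeated approval turnover, the senior budget miscommunication

Tracing upstream from the staffing overrun: the staffing overrun ← the communication reversal ← the senior budget miscommunication.
A separate upstream branch: the staffing overrun ← the communication reversal ← the audit turnover ← the unexpected budget change ← the repeated hiring turnover ← the internal requirement slip ← the repeated approval turnover.
A separate upstream branch: the staffing overrun ← the communication reversal ← the audit turnover ← the staffing change ← the informal stakeholder slip ← the morale slip.
Each of those chain origins has no stated cause.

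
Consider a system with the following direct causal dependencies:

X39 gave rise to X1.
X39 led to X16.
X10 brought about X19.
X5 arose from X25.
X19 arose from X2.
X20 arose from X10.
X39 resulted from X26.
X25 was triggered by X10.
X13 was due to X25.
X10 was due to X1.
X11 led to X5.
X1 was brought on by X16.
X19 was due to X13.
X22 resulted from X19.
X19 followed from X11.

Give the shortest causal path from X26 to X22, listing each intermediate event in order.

X26 → X39
X39 → X1
X1 → X10
X10 → X19
X19 → X22
Length: 5 steps.

X26 → X39 → X1 → X10 → X19 → X22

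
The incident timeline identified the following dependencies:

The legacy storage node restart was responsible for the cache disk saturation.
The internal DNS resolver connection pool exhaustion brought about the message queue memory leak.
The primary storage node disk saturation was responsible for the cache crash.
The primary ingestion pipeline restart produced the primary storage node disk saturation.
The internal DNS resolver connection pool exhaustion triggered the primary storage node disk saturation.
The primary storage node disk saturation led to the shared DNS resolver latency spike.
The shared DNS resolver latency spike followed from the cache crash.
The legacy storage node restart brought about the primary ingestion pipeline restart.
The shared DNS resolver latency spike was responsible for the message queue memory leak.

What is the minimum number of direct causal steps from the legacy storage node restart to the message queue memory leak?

Shortest chain: the legacy storage node restart → the primary ingestion pipeline restart → the primary storage node disk saturation → the shared DNS resolver latency spike → the message queue memory leak.

4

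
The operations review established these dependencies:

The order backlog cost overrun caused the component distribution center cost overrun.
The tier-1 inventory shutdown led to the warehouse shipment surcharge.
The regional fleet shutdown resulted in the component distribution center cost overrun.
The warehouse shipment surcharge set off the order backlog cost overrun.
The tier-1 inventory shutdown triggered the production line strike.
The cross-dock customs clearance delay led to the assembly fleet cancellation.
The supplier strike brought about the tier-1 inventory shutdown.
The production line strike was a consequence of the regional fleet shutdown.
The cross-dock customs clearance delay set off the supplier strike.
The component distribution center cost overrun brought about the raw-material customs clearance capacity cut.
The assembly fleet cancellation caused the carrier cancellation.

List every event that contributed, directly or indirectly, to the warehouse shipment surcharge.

the cross-dock customs clearance delay, the supplier strike, the tier-1 inventory shutdown

Immediate cause of the warehouse shipment surcharge: the tier-1 inventory shutdown.
Further upstream: the cross-dock customs clearance delay, the supplier strike.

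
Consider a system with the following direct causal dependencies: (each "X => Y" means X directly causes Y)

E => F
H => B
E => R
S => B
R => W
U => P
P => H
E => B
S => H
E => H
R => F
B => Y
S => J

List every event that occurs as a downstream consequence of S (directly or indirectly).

B, H, J, Y

Direct effects: J, H, B.
2 steps out: Y.
Not reachable from it: E, U, R, W, P, F.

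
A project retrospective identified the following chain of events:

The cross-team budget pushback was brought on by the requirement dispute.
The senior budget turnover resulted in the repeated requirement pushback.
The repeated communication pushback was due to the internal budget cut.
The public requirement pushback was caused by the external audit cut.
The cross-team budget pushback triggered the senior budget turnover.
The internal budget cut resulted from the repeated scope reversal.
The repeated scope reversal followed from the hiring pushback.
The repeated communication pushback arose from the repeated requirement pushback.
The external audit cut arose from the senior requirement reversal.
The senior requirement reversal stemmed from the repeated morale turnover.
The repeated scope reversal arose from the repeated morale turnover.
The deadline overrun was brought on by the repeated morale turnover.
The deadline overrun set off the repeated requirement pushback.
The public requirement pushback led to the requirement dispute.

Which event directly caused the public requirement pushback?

Upstream contributors include the repeated morale turnover, the senior requirement reversal, but only the external audit cut feeds directly into the public requirement pushback.

the external audit cut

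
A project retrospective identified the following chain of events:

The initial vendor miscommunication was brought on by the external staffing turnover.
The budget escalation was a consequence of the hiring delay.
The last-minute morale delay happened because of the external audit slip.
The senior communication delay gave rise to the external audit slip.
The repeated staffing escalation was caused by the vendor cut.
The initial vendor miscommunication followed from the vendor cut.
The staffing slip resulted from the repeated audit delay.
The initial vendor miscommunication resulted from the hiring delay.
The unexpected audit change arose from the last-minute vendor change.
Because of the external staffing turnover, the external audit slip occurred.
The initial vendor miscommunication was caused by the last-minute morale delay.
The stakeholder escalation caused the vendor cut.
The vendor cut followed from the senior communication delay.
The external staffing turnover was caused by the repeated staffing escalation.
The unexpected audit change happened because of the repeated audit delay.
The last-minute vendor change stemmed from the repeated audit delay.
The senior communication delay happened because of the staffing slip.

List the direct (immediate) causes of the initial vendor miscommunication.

Upstream contributors include the repeated audit delay, the staffing slip, the stakeholder escalation, the senior communication delay, the repeated staffing escalation, the external audit slip, but only the external staffing turnover, the hiring delay, the last-minute morale delay, the vendor cut feed directly into the initial vendor miscommunication.

the external staffing turnover, the hiring delay, the last-minute morale delay, the vendor cut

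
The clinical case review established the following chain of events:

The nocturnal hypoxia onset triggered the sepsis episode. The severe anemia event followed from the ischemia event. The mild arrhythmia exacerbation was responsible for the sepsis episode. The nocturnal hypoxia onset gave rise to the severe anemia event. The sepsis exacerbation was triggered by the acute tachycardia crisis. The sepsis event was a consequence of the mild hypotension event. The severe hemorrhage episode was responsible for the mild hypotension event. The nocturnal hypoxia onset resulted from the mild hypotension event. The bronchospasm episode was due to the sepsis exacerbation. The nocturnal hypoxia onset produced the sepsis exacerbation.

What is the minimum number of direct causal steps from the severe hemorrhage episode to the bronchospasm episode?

Shortest chain: the severe hemorrhage episode → the mild hypotension event → the nocturnal hypoxia onset → the sepsis exacerbation → the bronchospasm episode.

4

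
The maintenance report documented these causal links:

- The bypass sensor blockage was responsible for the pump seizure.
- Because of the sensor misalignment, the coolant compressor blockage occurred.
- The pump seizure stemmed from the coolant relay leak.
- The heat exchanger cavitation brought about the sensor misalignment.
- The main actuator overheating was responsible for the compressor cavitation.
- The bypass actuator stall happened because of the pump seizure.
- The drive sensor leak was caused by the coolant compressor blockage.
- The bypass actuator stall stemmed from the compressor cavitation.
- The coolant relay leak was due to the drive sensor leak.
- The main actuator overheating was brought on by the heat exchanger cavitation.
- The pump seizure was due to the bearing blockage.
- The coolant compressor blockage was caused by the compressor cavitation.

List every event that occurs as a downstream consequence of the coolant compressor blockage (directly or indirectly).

Direct effects: the drive sensor leak.
2 steps out: the coolant relay leak.
3 steps out: the pump seizure.
4 steps out: the bypass actuator stall.
Not reachable from it: the bypass sensor blockage, the heat exchanger cavitation, the main actuator overheating, the sensor misalignment, the compressor cavitation, the bearing blockage.

the bypass actuator stall, the coolant relay leak, the drive sensor leak, the pump seizure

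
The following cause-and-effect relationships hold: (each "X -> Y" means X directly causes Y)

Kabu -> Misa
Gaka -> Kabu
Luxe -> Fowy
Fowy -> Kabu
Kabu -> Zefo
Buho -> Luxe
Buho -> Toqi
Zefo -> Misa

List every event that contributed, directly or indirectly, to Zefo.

Immediate cause of Zefo: Kabu.
Further upstream: Buho, Luxe, Fowy, Gaka.

Buho, Fowy, Gaka, Kabu, Luxe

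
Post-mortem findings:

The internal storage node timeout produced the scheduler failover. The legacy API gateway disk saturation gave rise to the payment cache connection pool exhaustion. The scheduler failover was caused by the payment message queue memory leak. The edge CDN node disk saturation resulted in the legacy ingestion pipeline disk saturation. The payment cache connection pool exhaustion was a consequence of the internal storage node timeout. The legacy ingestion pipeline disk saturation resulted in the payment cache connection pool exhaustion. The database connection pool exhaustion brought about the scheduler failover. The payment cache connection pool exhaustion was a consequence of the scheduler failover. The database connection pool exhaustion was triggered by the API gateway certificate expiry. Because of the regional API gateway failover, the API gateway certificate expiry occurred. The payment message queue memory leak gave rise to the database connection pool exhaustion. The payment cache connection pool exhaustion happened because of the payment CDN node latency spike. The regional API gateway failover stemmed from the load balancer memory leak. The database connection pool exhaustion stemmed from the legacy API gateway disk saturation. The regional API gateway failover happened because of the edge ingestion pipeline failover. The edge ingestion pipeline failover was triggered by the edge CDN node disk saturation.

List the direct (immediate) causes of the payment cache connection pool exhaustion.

Upstream contributors include the load balancer memory leak, the edge CDN node disk saturation, the edge ingestion pipeline failover, the regional API gateway failover, the payment message queue memory leak, the API gateway certificate expiry, the database connection pool exhaustion, but only the internal storage node timeout, the legacy API gateway disk saturation, the legacy ingestion pipeline disk saturation, the payment CDN node latency spike, the scheduler failover feed directly into the payment cache connection pool exhaustion.

the internal storage node timeout, the legacy API gateway disk saturation, the legacy ingestion pipeline disk saturation, the payment CDN node latency spike, the scheduler failover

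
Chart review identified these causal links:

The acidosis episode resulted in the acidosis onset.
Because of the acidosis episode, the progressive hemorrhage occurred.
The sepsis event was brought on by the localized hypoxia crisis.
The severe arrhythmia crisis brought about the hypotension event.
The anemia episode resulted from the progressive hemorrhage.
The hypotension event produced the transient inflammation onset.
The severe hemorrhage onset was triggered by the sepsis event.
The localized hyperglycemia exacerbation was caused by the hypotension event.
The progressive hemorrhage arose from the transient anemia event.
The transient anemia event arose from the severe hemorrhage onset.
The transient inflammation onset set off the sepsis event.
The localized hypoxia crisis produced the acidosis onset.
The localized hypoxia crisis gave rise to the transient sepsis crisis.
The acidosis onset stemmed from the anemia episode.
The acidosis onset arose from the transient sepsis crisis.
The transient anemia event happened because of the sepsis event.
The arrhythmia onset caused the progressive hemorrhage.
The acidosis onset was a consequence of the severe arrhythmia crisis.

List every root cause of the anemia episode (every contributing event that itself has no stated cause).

Tracing upstream from the anemia episode: the anemia episode ← the progressive hemorrhage ← the transient anemia event ← the sepsis event ← the transient inflammation onset ← the hypotension event ← the severe arrhythmia crisis.
A separate upstream branch: the anemia episode ← the progressive hemorrhage ← the transient anemia event ← the sepsis event ← the localized hypoxia crisis.
A separate upstream branch: the anemia episode ← the progressive hemorrhage ← the arrhythmia onset.
A separate upstream branch: the anemia episode ← the progressive hemorrhage ← the acidosis episode.
Each of those chain origins has no stated cause.

the acidosis episode, the arrhythmia onset, the localized hypoxia crisis, the severe arrhythmia crisis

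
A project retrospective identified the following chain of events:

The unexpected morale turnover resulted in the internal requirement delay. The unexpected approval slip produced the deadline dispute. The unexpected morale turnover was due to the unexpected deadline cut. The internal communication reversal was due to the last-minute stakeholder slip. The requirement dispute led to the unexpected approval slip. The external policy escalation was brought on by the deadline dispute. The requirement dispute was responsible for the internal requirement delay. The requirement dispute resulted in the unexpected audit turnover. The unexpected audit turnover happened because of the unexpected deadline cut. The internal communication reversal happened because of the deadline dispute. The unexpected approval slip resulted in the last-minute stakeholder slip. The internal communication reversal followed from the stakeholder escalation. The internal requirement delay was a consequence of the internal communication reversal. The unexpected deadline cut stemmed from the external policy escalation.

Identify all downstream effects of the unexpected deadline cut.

the internal requirement delay, the unexpected audit turnover, the unexpected morale turnover

Direct effects: the unexpected morale turnover, the unexpected audit turnover.
2 steps out: the internal requirement delay.
Not reachable from it: the requirement dispute, the unexpected approval slip, the stakeholder escalation, the deadline dispute, the external policy escalation, the last-minute stakeholder slip, the internal communication reversal.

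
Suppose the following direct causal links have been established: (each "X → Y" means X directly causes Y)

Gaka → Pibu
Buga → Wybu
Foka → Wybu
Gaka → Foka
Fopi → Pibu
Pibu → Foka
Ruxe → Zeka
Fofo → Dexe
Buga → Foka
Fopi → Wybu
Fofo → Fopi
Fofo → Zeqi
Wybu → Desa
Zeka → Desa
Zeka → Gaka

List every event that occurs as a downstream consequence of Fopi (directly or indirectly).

Desa, Foka, Pibu, Wybu

Direct effects: Pibu, Wybu.
2 steps out: Foka, Desa.
Not reachable from it: Fofo, Ruxe, Zeqi, Dexe, Zeka, Gaka, Buga.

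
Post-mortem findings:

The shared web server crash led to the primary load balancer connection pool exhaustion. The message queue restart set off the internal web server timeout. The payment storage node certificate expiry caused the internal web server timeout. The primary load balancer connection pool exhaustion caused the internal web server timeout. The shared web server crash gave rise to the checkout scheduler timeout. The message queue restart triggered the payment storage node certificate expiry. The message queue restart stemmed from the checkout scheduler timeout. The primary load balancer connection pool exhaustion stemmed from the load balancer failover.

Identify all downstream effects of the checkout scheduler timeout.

Direct effects: the message queue restart.
2 steps out: the payment storage node certificate expiry, the internal web server timeout.
Not reachable from it: the shared web server crash, the primary load balancer connection pool exhaustion, the load balancer failover.

the internal web server timeout, the message queue restart, the payment storage node certificate expiry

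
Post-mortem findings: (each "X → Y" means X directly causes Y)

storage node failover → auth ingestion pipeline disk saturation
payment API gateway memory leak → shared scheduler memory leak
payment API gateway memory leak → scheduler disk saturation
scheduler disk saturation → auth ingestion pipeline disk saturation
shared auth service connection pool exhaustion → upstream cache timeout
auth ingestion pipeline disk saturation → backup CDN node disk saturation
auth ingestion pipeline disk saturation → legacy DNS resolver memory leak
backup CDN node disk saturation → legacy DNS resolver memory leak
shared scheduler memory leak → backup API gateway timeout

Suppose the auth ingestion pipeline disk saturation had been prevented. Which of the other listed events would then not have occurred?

the backup CDN node disk saturation, the legacy DNS resolver memory leak

Downstream of the auth ingestion pipeline disk saturation: the backup CDN node disk saturation, the legacy DNS resolver memory leak.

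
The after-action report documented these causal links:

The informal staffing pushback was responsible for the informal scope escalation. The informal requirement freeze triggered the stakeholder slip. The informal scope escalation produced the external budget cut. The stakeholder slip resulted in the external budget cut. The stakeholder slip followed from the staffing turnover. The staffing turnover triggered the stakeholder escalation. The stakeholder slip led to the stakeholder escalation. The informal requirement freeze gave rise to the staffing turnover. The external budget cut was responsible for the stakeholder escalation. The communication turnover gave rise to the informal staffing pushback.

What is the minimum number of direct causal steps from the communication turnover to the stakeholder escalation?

Shortest chain: the communication turnover → the informal staffing pushback → the informal scope escalation → the external budget cut → the stakeholder escalation.

4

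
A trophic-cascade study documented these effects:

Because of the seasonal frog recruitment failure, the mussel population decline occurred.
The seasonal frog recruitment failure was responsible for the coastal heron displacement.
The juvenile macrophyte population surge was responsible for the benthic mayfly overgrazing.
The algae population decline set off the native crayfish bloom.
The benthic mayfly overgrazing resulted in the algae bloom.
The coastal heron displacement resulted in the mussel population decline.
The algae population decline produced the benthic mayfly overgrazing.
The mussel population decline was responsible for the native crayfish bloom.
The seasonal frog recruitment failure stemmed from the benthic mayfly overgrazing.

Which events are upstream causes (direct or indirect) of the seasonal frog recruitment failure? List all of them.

Immediate cause of the seasonal frog recruitment failure: the benthic mayfly overgrazing.
Further upstream: the algae population decline, the juvenile macrophyte population surge.

the algae population decline, the benthic mayfly overgrazing, the juvenile macrophyte population surge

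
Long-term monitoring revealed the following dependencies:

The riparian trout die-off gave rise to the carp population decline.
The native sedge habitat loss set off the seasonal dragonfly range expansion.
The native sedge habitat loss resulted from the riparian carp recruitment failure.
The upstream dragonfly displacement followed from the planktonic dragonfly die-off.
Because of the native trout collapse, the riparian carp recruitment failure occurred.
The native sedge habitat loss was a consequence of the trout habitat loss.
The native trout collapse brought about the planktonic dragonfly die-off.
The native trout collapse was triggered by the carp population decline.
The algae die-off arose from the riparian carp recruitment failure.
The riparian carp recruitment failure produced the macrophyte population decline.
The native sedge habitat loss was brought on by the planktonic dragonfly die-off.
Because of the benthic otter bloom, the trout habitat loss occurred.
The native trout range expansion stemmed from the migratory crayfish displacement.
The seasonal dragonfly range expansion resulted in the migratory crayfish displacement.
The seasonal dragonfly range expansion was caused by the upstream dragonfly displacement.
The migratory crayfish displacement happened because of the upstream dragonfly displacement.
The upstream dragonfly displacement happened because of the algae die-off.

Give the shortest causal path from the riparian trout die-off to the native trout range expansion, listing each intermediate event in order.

the riparian trout die-off → the carp population decline
the carp population decline → the native trout collapse
the native trout collapse → the planktonic dragonfly die-off
the planktonic dragonfly die-off → the upstream dragonfly displacement
the upstream dragonfly displacement → the migratory crayfish displacement
the migratory crayfish displacement → the native trout range expansion
Length: 6 steps.

the riparian trout die-off → the carp population decline → the native trout collapse → the planktonic dragonfly die-off → the upstream dragonfly displacement → the migratory crayfish displacement → the native trout range expansion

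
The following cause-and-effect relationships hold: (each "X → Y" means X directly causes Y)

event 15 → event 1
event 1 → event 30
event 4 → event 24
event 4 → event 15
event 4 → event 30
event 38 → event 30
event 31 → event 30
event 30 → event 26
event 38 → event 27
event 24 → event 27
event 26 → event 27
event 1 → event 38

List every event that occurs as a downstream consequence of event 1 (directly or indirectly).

event 26, event 27, event 30, event 38

Direct effects: event 38, event 30.
2 steps out: event 26, event 27.
Not reachable from it: event 4, event 15, event 24, event 31.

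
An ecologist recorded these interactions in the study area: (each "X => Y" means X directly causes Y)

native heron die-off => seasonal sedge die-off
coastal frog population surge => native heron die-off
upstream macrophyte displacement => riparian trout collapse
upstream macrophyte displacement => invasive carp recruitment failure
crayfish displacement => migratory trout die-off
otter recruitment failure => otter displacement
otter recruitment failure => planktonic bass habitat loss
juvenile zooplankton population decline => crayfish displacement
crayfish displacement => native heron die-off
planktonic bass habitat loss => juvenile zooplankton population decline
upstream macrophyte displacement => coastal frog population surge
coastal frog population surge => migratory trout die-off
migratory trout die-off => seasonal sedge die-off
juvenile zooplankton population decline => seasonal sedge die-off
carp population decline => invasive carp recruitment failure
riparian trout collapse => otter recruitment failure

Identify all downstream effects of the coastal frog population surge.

the migratory trout die-off, the native heron die-off, the seasonal sedge die-off

Direct effects: the migratory trout die-off, the native heron die-off.
2 steps out: the seasonal sedge die-off.
Not reachable from it: the upstream macrophyte displacement, the carp population decline, the invasive carp recruitment failure, the riparian trout collapse, the otter recruitment failure, the planktonic bass habitat loss, the juvenile zooplankton population decline, the otter displacement, the crayfish displacement.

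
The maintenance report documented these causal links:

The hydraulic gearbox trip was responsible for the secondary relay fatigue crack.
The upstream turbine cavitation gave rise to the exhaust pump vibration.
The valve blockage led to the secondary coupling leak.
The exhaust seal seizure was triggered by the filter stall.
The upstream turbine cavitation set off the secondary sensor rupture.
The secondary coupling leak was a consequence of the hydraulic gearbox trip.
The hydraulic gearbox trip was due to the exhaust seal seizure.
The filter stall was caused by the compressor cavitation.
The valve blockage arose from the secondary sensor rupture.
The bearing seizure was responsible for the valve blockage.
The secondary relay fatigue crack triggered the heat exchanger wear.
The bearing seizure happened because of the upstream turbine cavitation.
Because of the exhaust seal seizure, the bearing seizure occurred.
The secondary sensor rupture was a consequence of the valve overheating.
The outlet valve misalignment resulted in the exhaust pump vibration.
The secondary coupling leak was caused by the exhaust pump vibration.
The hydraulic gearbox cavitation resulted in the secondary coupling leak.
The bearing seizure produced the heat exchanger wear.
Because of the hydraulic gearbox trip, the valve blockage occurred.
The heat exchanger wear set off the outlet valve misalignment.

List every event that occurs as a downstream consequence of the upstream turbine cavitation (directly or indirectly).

the bearing seizure, the exhaust pump vibration, the heat exchanger wear, the outlet valve misalignment, the secondary coupling leak, the secondary sensor rupture, the valve blockage

Direct effects: the bearing seizure, the secondary sensor rupture, the exhaust pump vibration.
2 steps out: the heat exchanger wear, the valve blockage, the secondary coupling leak.
3 steps out: the outlet valve misalignment.
Not reachable from it: the compressor cavitation, the hydraulic gearbox cavitation, the filter stall, the exhaust seal seizure, the valve overheating, the hydraulic gearbox trip, the secondary relay fatigue crack.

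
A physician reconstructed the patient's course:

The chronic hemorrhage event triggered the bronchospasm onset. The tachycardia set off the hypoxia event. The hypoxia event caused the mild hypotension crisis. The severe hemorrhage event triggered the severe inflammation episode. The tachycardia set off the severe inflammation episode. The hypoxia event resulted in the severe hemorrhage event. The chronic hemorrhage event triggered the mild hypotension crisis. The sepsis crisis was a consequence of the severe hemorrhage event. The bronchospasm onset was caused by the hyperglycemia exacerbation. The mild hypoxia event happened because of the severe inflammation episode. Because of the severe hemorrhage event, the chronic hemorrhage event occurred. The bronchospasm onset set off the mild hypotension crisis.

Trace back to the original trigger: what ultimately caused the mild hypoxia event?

the tachycardia

Tracing upstream from the mild hypoxia event: the mild hypoxia event ← the severe inflammation episode ← the tachycardia.
The tachycardia has no stated cause, so it is the root.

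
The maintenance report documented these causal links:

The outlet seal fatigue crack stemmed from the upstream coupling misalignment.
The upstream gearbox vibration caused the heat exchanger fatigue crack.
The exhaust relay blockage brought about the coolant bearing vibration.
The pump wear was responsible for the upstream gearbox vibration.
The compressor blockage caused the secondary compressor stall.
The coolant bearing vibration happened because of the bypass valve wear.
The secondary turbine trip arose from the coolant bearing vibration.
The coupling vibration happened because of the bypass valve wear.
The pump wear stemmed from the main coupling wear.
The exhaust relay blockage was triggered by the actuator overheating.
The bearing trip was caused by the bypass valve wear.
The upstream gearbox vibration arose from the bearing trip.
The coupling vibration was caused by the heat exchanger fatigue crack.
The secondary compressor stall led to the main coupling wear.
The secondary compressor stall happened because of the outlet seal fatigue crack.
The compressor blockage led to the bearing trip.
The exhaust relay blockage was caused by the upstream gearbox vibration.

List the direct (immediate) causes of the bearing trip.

the bypass valve wear, the compressor blockage

the bypass valve wear, the compressor blockage → the bearing trip with nothing further upstream stated.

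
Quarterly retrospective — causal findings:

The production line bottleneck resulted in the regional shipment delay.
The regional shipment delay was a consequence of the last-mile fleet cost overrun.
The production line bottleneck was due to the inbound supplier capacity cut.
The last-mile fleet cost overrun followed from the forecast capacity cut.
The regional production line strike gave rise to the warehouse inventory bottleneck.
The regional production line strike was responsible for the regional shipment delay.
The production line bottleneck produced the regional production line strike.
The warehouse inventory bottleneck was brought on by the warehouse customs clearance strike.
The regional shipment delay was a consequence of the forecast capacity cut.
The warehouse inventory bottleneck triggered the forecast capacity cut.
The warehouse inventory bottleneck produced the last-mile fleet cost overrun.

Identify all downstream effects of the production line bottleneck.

the forecast capacity cut, the last-mile fleet cost overrun, the regional production line strike, the regional shipment delay, the warehouse inventory bottleneck

Direct effects: the regional production line strike, the regional shipment delay.
2 steps out: the warehouse inventory bottleneck.
3 steps out: the forecast capacity cut, the last-mile fleet cost overrun.
Not reachable from it: the inbound supplier capacity cut, the warehouse customs clearance strike.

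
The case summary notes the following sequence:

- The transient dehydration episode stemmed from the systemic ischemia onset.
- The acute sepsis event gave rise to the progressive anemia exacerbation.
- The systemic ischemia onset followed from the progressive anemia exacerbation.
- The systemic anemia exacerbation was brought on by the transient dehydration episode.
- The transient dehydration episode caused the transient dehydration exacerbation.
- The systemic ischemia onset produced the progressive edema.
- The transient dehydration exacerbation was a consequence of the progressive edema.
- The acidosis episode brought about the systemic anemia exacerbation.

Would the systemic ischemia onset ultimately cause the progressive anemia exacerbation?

The systemic ischemia onset leads to the transient dehydration episode, the systemic anemia exacerbation, the progressive edema, the transient dehydration exacerbation; the progressive anemia exacerbation is not among them.

No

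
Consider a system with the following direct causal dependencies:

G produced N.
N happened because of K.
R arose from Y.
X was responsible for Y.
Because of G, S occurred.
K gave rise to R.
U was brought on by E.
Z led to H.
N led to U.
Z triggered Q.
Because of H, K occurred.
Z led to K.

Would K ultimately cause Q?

No

K leads to R, N, U; Q is not among them.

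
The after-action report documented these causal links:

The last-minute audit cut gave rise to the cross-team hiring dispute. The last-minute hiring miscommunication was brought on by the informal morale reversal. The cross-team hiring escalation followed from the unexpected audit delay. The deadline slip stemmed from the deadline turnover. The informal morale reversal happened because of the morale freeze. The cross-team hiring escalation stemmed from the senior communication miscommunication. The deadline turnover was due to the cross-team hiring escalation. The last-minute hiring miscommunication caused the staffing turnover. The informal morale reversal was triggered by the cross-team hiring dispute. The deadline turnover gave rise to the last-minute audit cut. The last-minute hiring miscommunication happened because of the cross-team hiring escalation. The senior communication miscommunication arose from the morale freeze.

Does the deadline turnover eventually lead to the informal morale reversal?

There is a causal chain: the deadline turnover → the last-minute audit cut → the cross-team hiring dispute → the informal morale reversal.

Yes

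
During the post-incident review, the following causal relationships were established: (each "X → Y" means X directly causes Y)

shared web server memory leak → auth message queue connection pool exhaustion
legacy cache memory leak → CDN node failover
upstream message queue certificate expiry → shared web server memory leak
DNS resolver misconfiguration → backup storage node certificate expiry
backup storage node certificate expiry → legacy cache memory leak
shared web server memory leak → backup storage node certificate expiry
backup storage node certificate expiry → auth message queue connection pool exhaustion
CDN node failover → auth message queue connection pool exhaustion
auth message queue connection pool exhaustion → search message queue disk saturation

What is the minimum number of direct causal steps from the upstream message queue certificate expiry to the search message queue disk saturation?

Shortest chain: the upstream message queue certificate expiry → the shared web server memory leak → the auth message queue connection pool exhaustion → the search message queue disk saturation.

3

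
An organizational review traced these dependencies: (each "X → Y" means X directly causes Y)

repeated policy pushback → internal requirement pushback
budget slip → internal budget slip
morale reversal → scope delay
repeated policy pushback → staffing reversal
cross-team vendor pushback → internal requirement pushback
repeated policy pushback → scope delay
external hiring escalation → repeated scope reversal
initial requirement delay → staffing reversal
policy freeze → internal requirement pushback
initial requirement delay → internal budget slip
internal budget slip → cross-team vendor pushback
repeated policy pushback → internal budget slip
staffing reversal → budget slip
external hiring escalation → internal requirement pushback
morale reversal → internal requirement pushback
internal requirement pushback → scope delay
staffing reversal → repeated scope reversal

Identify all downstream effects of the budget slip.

Direct effects: the internal budget slip.
2 steps out: the cross-team vendor pushback.
3 steps out: the internal requirement pushback.
4 steps out: the scope delay.
Not reachable from it: the external hiring escalation, the repeated policy pushback, the initial requirement delay, the staffing reversal, the policy freeze, the repeated scope reversal, the morale reversal.

the cross-team vendor pushback, the internal budget slip, the internal requirement pushback, the scope delay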